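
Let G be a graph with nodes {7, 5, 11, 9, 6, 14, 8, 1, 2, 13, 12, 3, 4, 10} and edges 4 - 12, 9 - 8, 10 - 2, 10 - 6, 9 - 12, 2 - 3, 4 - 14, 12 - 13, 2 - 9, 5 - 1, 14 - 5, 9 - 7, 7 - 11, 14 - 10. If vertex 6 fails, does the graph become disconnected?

Deleting 6 leaves 1 component (was 1), so 6 is not a cut vertex.

No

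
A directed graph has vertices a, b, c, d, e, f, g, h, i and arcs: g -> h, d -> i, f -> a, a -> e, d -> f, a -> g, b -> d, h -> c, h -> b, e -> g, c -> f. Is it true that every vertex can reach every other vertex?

There is no directed path from i to g, so the graph is not strongly connected.

No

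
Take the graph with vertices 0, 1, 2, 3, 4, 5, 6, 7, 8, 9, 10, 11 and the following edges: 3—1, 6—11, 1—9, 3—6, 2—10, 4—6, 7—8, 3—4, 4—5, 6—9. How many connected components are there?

4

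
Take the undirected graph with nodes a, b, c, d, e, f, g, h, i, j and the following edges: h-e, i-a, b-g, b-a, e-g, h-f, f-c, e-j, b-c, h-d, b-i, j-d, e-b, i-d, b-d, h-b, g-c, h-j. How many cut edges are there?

The edges on the cycle b-i-d-b are not bridges since each lies on that cycle.
Every edge lies on some cycle, so there are no bridges.

0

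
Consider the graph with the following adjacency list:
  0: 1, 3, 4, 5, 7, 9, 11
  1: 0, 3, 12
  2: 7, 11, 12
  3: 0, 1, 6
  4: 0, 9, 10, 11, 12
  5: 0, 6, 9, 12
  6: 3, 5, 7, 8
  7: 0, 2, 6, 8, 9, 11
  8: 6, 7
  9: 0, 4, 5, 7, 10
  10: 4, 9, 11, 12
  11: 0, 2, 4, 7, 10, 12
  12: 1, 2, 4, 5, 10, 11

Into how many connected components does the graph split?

Starting from 0 we can reach 0, 1, 2, 3, 4, 5, 6, 7, 8, 9, 10, 11, 12. That is one component of size 13.
Total: 1 component.

1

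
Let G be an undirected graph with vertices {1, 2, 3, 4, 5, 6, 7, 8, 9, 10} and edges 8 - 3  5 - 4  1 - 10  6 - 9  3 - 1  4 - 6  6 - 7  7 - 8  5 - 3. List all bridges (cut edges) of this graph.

1-10, 1-3, 6-9

The edges on the cycle 5-4-6-7-8-3-5 are not bridges since each lies on that cycle.
But removing 10 - 1 disconnects 10 from 1; removing 3 - 1 disconnects 3 from 1; removing 6 - 9 disconnects 6 from 9 — these are bridges.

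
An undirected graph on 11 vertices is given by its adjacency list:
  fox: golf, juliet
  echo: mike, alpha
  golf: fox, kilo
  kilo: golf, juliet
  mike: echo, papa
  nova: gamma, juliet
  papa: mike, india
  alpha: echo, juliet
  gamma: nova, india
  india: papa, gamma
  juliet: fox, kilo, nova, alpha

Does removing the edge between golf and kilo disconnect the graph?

No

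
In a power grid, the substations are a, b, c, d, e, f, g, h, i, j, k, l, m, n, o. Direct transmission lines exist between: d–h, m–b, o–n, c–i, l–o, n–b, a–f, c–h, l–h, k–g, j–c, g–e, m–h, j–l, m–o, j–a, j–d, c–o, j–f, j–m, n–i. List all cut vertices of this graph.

Removing g increases the component count from 2 to 3, so g is a cut vertex.
Removing j increases the component count from 2 to 3, so j is a cut vertex.
By contrast removing h leaves 2 components; it is not a cut vertex. No other vertex is a cut vertex either.

g, j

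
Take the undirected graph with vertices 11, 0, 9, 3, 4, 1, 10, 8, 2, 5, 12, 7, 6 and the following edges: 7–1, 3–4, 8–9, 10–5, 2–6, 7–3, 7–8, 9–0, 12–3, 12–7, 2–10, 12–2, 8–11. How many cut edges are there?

10

The edges on the cycle 12-7-3-12 are not bridges since each lies on that cycle.
But removing 6–2 disconnects 6 from 2; removing 5–10 disconnects 5 from 10; removing 2–10 disconnects 2 from 10; removing 12–2 disconnects 12 from 2 — these are bridges.
In total 10 edges are bridges.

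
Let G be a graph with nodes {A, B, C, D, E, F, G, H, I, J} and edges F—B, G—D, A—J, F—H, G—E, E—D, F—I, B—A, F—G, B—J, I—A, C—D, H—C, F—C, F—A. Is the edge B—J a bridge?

No

After removing B—J, the path B-A-J still connects them, so the edge is not a bridge.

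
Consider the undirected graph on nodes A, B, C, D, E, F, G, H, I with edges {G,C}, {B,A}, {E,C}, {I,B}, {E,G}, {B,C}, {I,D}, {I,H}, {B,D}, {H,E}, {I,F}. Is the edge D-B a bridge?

No

After removing D-B, the path D-I-B still connects them, so the edge is not a bridge.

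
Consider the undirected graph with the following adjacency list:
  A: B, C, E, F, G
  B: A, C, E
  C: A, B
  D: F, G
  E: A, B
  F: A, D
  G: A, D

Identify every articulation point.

Removing A increases the component count from 1 to 2, so A is a cut vertex.
By contrast removing G leaves 1 component; it is not a cut vertex. No other vertex is a cut vertex either.

A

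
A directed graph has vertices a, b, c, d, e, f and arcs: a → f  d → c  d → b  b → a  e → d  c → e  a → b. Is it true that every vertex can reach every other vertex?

No

There is no directed path from a to c, so the graph is not strongly connected.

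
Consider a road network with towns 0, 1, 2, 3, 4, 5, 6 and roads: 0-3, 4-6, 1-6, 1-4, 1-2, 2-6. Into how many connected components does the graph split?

3

5 is isolated — a component by itself.
Starting from 0 we can reach 0, 3. That is one component of size 2.
Starting from 1 we can reach 1, 2, 4, 6. That is one component of size 4.
Total: 3 components.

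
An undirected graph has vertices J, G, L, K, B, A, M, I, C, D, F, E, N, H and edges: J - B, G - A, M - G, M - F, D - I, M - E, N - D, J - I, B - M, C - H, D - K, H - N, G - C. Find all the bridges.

A-G, D-K, E-M, F-M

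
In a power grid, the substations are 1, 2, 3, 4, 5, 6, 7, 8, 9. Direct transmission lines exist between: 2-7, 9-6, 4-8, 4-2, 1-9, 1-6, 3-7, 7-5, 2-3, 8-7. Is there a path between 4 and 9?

No

The component containing 4 is {2, 3, 4, 5, 7, 8}, and 9 is not in it.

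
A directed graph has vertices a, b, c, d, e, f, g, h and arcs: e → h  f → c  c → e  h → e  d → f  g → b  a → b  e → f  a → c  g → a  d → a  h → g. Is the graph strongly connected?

There is no directed path from e to d, so the graph is not strongly connected.

No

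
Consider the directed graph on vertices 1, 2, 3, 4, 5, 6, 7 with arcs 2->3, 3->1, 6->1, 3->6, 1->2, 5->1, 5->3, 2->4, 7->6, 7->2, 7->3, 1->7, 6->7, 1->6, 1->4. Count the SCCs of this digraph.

3

{1, 2, 3, 6, 7} are all mutually reachable — one SCC of size 5.
{5} is an SCC by itself.
{4} is an SCC by itself.
That gives 3 strongly connected components.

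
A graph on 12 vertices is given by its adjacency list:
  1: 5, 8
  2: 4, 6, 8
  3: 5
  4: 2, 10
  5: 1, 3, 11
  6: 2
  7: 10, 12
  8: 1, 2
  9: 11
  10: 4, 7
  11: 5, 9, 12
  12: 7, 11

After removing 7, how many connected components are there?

With 7 gone, the remaining components are: {1, 2, 3, 4, 5, 6, 8, 9, 10, 11, 12}.
That is 1 component.

1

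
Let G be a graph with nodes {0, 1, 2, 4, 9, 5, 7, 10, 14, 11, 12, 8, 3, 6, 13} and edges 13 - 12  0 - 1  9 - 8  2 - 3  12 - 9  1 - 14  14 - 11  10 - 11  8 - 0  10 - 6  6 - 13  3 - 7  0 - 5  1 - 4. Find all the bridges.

0-5, 1-4, 2-3, 3-7

The edges on the cycle 10-6-13-12-9-8-0-1-14-11-10 are not bridges since each lies on that cycle.
But removing 3 - 7 disconnects 3 from 7; removing 4 - 1 disconnects 4 from 1; removing 5 - 0 disconnects 5 from 0; removing 2 - 3 disconnects 2 from 3 — these are bridges.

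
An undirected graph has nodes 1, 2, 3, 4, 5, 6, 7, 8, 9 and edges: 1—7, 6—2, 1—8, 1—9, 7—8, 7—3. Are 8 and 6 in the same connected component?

No

The component containing 8 is {1, 3, 7, 8, 9}, and 6 is not in it.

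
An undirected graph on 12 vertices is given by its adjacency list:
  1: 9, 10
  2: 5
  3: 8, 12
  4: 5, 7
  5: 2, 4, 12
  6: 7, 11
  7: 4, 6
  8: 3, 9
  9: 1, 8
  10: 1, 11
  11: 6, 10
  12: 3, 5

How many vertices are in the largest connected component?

Starting from 1 we can reach 1, 2, 3, 4, 5, 6, 7, 8, 9, 10, 11, 12. That is one component of size 12.
The largest has 12 vertices.

12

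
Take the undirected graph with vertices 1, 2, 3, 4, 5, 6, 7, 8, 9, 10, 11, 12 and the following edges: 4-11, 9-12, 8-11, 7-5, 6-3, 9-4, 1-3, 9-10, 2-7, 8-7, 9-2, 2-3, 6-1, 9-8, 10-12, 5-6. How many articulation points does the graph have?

1

Removing 9 increases the component count from 1 to 2, so 9 is a cut vertex.
By contrast removing 5 leaves 1 component; it is not a cut vertex. No other vertex is a cut vertex either.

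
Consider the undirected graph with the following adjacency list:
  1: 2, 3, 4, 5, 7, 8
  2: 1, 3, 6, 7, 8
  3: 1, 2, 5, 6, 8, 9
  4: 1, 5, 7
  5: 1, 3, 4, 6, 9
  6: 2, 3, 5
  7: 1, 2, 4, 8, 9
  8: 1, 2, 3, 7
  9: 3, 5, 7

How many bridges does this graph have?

0

The edges on the cycle 7-8-2-7 are not bridges since each lies on that cycle.
Every edge lies on some cycle, so there are no bridges.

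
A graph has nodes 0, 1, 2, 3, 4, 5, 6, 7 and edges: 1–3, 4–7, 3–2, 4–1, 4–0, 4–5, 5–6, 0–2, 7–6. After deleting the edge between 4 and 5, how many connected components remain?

1

4 and 5 are still connected via 4-7-6-5, so the component count stays at 1.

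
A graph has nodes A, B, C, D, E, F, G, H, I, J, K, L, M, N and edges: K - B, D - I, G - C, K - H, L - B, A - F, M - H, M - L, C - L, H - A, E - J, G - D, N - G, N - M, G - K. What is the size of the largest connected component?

Starting from E we can reach E, J. That is one component of size 2.
Starting from A we can reach A, B, C, D, F, G, H, I, K, L, M, N. That is one component of size 12.
The largest has 12 vertices.

12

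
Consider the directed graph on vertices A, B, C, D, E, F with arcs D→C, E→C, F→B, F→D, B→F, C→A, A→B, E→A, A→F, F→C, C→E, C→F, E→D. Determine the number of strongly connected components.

{A, B, C, D, E, F} are all mutually reachable — one SCC of size 6.
That gives 1 strongly connected component.

1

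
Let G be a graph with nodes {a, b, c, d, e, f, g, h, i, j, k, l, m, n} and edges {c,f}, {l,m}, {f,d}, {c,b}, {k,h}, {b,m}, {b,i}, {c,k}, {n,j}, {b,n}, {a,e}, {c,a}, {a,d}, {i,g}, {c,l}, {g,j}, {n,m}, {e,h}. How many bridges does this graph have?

0

The edges on the cycle c-f-d-a-c are not bridges since each lies on that cycle.
Every edge lies on some cycle, so there are no bridges.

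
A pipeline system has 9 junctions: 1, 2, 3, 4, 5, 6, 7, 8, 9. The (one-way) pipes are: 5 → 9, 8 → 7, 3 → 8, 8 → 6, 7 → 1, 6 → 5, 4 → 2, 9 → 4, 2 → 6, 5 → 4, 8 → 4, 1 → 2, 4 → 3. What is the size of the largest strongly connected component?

9

{1, 2, 3, 4, 5, 6, 7, 8, 9} are all mutually reachable — one SCC of size 9.
The largest has 9 vertices.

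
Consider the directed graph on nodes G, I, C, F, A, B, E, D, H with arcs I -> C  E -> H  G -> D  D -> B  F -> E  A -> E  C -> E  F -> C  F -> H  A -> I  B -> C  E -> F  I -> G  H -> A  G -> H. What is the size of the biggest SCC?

{A, B, C, D, E, F, G, H, I} are all mutually reachable — one SCC of size 9.
The largest has 9 vertices.

9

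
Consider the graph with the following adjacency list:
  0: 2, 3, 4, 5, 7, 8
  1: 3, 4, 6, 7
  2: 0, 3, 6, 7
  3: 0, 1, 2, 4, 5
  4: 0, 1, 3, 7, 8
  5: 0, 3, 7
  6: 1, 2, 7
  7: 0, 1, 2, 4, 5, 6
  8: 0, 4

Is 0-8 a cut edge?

After removing 0-8, the path 0-4-8 still connects them, so the edge is not a bridge.

No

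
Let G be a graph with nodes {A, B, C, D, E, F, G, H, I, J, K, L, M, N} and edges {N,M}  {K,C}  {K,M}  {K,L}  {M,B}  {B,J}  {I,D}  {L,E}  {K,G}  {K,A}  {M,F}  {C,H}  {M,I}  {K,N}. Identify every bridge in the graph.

A-K, B-J, B-M, C-H, C-K, D-I, E-L, F-M, G-K, I-M, K-L

The edges on the cycle K-N-M-K are not bridges since each lies on that cycle.
But removing M - B disconnects M from B; removing M - I disconnects M from I; removing K - C disconnects K from C; removing K - L disconnects K from L — these are bridges.
In total 11 edges are bridges.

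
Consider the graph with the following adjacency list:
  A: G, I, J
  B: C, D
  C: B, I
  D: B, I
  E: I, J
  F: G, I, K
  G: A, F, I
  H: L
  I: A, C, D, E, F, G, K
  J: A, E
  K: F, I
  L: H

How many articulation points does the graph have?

Removing I increases the component count from 2 to 3, so I is a cut vertex.
By contrast removing D leaves 2 components; it is not a cut vertex. No other vertex is a cut vertex either.

1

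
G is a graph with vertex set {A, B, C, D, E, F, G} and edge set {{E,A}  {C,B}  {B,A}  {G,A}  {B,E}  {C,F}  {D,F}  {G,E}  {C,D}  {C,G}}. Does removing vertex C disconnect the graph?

Yes

Deleting C raises the number of components from 1 to 2, so C is a cut vertex.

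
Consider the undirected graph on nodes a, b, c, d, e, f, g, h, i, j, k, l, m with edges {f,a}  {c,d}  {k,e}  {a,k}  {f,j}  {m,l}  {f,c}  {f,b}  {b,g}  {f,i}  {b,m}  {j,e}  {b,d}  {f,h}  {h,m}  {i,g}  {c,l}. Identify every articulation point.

f

Removing f increases the component count from 1 to 2, so f is a cut vertex.
By contrast removing c leaves 1 component; it is not a cut vertex. No other vertex is a cut vertex either.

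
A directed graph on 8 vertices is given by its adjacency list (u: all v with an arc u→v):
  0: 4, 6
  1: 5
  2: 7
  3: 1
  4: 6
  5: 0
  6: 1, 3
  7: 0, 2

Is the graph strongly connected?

There is no directed path from 0 to 2, so the graph is not strongly connected.

No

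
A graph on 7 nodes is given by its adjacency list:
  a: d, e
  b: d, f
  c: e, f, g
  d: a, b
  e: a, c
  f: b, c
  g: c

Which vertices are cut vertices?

c

Removing c increases the component count from 1 to 2, so c is a cut vertex.
By contrast removing e leaves 1 component; it is not a cut vertex. No other vertex is a cut vertex either.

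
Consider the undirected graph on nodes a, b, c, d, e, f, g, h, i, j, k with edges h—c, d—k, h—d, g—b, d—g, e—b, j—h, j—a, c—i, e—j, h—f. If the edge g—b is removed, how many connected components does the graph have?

g and b are still connected via g-d-h-j-e-b, so the component count stays at 1.

1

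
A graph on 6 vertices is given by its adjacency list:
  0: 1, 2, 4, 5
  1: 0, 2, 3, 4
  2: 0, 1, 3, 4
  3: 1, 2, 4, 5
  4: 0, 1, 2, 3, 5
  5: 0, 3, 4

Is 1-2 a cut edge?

No

After removing 1-2, the path 1-4-2 still connects them, so the edge is not a bridge.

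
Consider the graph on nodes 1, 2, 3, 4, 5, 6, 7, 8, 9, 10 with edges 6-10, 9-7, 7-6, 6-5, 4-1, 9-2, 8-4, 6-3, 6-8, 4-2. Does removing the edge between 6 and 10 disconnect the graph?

Removing 6-10 leaves no path between 6 and 10: the component count goes from 1 to 2. So it is a bridge.

Yes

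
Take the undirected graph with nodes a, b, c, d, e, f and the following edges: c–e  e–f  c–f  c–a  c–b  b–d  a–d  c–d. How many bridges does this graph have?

The edges on the cycle c-e-f-c are not bridges since each lies on that cycle.
Every edge lies on some cycle, so there are no bridges.

0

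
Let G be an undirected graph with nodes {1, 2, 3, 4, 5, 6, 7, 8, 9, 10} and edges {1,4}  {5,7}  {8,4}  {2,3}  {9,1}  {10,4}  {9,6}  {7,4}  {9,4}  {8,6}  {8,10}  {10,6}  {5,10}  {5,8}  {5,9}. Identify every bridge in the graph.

The edges on the cycle 8-10-6-8 are not bridges since each lies on that cycle.
But removing 2—3 disconnects 2 from 3 — this is a bridge.

2-3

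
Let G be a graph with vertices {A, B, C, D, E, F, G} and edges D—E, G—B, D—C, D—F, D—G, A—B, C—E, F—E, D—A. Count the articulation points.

Removing D increases the component count from 1 to 2, so D is a cut vertex.
By contrast removing C leaves 1 component; it is not a cut vertex. No other vertex is a cut vertex either.

1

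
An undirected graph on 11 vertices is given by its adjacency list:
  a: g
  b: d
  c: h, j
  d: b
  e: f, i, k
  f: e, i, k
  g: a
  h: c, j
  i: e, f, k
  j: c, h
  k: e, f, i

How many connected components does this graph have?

4

Starting from a we can reach a, g. That is one component of size 2.
Starting from b we can reach b, d. That is one component of size 2.
Starting from c we can reach c, h, j. That is one component of size 3.
Starting from e we can reach e, f, i, k. That is one component of size 4.
Total: 4 components.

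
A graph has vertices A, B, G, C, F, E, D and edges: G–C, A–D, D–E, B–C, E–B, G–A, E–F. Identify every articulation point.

Removing E increases the component count from 1 to 2, so E is a cut vertex.
By contrast removing A leaves 1 component; it is not a cut vertex. No other vertex is a cut vertex either.

E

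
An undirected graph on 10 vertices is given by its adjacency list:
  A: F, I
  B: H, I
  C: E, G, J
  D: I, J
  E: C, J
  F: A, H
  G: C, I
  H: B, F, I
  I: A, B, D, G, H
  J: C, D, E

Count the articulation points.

Removing I increases the component count from 1 to 2, so I is a cut vertex.
By contrast removing G leaves 1 component; it is not a cut vertex. No other vertex is a cut vertex either.

1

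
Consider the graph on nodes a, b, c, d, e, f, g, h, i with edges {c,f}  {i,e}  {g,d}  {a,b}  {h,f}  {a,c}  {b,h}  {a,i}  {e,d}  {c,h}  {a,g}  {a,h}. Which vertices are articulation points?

a

Removing a increases the component count from 1 to 2, so a is a cut vertex.
By contrast removing g leaves 1 component; it is not a cut vertex. No other vertex is a cut vertex either.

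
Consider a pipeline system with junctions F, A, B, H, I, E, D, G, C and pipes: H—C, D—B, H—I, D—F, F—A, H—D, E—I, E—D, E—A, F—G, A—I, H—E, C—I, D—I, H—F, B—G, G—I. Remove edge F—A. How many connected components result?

1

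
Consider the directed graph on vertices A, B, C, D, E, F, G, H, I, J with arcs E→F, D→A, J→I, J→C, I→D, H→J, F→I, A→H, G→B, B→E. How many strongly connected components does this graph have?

6

{A, D, H, I, J} are all mutually reachable — one SCC of size 5.
{E} is an SCC by itself.
{C} is an SCC by itself.
{F} is an SCC by itself.
{G} is an SCC by itself.
(and 1 more singleton SCC)
That gives 6 strongly connected components.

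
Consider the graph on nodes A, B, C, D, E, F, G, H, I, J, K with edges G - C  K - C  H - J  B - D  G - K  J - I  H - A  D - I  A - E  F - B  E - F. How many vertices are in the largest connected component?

8

Starting from C we can reach C, G, K. That is one component of size 3.
Starting from A we can reach A, B, D, E, F, H, I, J. That is one component of size 8.
The largest has 8 vertices.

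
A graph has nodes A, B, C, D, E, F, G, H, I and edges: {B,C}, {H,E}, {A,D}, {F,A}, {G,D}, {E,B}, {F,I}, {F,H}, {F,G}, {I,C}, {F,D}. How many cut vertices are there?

Removing F increases the component count from 1 to 2, so F is a cut vertex.
By contrast removing H leaves 1 component; it is not a cut vertex. No other vertex is a cut vertex either.

1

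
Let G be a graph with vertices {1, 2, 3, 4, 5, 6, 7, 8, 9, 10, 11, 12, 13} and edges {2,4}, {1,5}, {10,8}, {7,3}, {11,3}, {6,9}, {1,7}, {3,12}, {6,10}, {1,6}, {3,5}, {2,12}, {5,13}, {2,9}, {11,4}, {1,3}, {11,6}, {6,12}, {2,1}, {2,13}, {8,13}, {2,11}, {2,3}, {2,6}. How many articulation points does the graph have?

Removing 10, for instance, still leaves 1 component. No single vertex removal increases the component count — the graph has no articulation points.

0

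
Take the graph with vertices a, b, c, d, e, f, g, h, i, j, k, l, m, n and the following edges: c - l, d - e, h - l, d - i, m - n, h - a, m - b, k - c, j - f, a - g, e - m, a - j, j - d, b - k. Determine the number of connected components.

Starting from a we can reach a, b, c, d, e, f, g, h, i, j, k, l, m, n. That is one component of size 14.
Total: 1 component.

1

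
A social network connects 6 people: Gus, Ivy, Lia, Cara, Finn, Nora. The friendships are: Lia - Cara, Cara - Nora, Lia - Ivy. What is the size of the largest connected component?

4

Finn is isolated — a component by itself.
Gus is isolated — a component by itself.
Starting from Ivy we can reach Ivy, Lia, Cara, Nora. That is one component of size 4.
The largest has 4 vertices.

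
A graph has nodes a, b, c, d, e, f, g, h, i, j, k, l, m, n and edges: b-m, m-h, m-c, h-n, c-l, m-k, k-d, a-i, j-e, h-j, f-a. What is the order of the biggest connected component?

10

g is isolated — a component by itself.
Starting from a we can reach a, f, i. That is one component of size 3.
Starting from b we can reach b, c, d, e, h, j, k, l, m, n. That is one component of size 10.
The largest has 10 vertices.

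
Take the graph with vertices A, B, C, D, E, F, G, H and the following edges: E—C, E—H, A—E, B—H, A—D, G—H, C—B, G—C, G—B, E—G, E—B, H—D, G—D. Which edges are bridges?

The edges on the cycle E-G-C-B-E are not bridges since each lies on that cycle.
Every edge lies on some cycle, so there are no bridges.

none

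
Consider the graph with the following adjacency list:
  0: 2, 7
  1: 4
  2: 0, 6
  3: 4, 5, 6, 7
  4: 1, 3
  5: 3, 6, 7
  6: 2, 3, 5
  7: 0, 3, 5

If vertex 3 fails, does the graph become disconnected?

Deleting 3 raises the number of components from 1 to 2, so 3 is a cut vertex.

Yes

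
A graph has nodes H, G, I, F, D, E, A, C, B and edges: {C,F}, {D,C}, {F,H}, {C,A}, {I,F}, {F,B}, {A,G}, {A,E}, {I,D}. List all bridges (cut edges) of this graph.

A-C, A-E, A-G, B-F, F-H

The edges on the cycle I-D-C-F-I are not bridges since each lies on that cycle.
But removing A - G disconnects A from G; removing H - F disconnects H from F; removing C - A disconnects C from A; removing F - B disconnects F from B — these are bridges.
In total 5 edges are bridges.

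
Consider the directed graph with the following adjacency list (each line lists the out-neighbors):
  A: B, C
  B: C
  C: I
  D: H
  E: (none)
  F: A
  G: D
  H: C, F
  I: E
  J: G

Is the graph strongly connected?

No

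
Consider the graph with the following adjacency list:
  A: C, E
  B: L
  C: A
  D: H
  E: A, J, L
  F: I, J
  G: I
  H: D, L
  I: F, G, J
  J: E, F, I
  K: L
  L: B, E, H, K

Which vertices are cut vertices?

Removing A increases the component count from 1 to 2, so A is a cut vertex.
Removing E increases the component count from 1 to 3, so E is a cut vertex.
Removing H increases the component count from 1 to 2, so H is a cut vertex.
Likewise I, J, L are cut vertices.
By contrast removing K leaves 1 component; it is not a cut vertex. No other vertex is a cut vertex either.

A, E, H, I, J, L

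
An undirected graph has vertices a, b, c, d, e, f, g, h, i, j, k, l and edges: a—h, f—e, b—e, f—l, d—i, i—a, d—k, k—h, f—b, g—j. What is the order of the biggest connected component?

5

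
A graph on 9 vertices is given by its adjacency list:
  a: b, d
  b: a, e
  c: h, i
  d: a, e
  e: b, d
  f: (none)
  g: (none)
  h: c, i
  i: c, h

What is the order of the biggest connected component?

f is isolated — a component by itself.
g is isolated — a component by itself.
Starting from c we can reach c, h, i. That is one component of size 3.
Starting from a we can reach a, b, d, e. That is one component of size 4.
The largest has 4 vertices.

4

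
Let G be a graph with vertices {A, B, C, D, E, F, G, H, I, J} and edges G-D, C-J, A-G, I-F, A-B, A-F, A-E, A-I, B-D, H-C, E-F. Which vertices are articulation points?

A, C

Removing A increases the component count from 2 to 3, so A is a cut vertex.
Removing C increases the component count from 2 to 3, so C is a cut vertex.
By contrast removing H leaves 2 components; it is not a cut vertex. No other vertex is a cut vertex either.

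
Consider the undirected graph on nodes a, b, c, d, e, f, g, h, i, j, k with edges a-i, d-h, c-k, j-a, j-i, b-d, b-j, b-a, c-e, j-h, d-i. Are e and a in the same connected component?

No

The component containing e is {c, e, k}, and a is not in it.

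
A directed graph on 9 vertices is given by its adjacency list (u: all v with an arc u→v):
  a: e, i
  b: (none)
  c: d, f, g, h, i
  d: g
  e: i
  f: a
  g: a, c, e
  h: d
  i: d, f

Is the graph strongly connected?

No

There is no directed path from d to b, so the graph is not strongly connected.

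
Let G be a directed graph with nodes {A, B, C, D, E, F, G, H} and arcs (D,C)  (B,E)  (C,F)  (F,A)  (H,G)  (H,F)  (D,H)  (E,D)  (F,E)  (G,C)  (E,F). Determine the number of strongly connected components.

3

{C, D, E, F, G, H} are all mutually reachable — one SCC of size 6.
{B} is an SCC by itself.
{A} is an SCC by itself.
That gives 3 strongly connected components.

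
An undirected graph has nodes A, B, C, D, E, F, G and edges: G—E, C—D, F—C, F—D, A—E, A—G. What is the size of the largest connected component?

B is isolated — a component by itself.
Starting from C we can reach C, D, F. That is one component of size 3.
Starting from A we can reach A, E, G. That is one component of size 3.
The largest has 3 vertices.

3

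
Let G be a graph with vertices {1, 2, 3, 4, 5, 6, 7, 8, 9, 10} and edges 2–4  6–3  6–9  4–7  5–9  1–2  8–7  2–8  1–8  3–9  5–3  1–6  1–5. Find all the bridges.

The edges on the cycle 1-2-4-7-8-1 are not bridges since each lies on that cycle.
Every edge lies on some cycle, so there are no bridges.

none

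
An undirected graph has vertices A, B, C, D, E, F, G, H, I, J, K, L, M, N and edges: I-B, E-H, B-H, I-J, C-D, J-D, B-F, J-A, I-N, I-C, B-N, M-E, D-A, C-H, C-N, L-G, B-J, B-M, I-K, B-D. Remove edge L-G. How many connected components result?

3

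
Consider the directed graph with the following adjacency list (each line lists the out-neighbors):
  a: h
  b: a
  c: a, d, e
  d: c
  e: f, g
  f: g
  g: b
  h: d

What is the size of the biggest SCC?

{a, b, c, d, e, f, g, h} are all mutually reachable — one SCC of size 8.
The largest has 8 vertices.

8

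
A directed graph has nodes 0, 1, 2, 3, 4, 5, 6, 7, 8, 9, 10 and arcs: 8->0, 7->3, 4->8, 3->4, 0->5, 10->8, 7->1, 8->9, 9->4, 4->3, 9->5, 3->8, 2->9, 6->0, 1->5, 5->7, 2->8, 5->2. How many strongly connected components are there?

{0, 1, 2, 3, 4, 5, 7, 8, 9} are all mutually reachable — one SCC of size 9.
{6} is an SCC by itself.
{10} is an SCC by itself.
That gives 3 strongly connected components.

3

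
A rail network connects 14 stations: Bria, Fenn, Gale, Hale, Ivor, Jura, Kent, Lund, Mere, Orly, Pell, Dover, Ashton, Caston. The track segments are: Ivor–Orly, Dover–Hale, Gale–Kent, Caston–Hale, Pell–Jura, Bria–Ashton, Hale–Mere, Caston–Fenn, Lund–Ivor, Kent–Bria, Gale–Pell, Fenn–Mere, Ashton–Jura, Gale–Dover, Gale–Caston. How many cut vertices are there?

Removing Gale increases the component count from 2 to 3, so Gale is a cut vertex.
Removing Ivor increases the component count from 2 to 3, so Ivor is a cut vertex.
By contrast removing Orly leaves 2 components; it is not a cut vertex. No other vertex is a cut vertex either.

2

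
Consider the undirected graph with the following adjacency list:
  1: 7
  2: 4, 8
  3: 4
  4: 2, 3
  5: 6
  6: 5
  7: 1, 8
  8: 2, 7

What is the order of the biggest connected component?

6

Starting from 5 we can reach 5, 6. That is one component of size 2.
Starting from 1 we can reach 1, 2, 3, 4, 7, 8. That is one component of size 6.
The largest has 6 vertices.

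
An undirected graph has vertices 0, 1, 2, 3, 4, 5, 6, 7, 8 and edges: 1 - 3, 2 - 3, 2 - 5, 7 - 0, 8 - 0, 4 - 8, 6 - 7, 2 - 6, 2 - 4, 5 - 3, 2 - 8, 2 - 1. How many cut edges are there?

0

The edges on the cycle 2-5-3-2 are not bridges since each lies on that cycle.
Every edge lies on some cycle, so there are no bridges.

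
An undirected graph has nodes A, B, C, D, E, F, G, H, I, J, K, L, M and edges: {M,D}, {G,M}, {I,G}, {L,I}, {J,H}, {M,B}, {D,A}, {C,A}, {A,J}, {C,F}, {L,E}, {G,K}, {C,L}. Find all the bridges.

A-J, B-M, C-F, E-L, G-K, H-J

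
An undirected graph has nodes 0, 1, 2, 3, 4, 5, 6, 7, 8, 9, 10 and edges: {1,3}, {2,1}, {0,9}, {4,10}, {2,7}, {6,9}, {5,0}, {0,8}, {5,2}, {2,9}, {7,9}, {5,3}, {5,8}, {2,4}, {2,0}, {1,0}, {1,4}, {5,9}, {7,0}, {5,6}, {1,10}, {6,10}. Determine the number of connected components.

1

Starting from 0 we can reach 0, 1, 2, 3, 4, 5, 6, 7, 8, 9, 10. That is one component of size 11.
Total: 1 component.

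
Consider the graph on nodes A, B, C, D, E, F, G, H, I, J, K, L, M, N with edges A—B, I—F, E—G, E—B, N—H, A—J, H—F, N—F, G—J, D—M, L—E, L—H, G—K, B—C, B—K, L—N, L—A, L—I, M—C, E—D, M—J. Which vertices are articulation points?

L

Removing L increases the component count from 1 to 2, so L is a cut vertex.
By contrast removing M leaves 1 component; it is not a cut vertex. No other vertex is a cut vertex either.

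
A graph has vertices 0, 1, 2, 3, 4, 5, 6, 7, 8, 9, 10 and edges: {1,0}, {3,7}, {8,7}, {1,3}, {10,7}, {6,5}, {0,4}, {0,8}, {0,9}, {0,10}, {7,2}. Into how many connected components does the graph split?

2

Starting from 5 we can reach 5, 6. That is one component of size 2.
Starting from 0 we can reach 0, 1, 2, 3, 4, 7, 8, 9, 10. That is one component of size 9.
Total: 2 components.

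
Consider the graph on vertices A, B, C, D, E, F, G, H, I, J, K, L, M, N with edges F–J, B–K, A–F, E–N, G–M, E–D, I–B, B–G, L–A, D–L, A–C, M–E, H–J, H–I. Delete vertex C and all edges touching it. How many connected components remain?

1

With C gone, the remaining components are: {A, B, D, E, F, G, H, I, J, K, L, M, N}.
That is 1 component.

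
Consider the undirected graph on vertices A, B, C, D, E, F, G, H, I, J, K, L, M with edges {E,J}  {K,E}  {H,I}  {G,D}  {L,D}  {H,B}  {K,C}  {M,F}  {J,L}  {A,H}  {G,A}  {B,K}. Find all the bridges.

C-K, F-M, H-I

The edges on the cycle G-A-H-B-K-E-J-L-D-G are not bridges since each lies on that cycle.
But removing C–K disconnects C from K; removing I–H disconnects I from H; removing M–F disconnects M from F — these are bridges.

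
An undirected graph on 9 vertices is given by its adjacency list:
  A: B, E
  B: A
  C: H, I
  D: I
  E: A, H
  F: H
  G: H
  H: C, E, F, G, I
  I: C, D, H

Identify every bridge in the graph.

A-B, A-E, D-I, E-H, F-H, G-H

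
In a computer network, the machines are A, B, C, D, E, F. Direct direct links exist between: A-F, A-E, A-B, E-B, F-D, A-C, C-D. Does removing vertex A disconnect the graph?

Deleting A raises the number of components from 1 to 2, so A is a cut vertex.

Yes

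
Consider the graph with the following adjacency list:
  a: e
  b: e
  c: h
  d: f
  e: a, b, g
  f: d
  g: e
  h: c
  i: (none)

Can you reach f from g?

No

The component containing g is {a, b, e, g}, and f is not in it.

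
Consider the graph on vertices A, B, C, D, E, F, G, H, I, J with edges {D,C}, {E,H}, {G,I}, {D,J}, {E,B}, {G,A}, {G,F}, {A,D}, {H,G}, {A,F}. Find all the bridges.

A-D, B-E, C-D, D-J, E-H, G-H, G-I

The edges on the cycle G-A-F-G are not bridges since each lies on that cycle.
But removing E-H disconnects E from H; removing A-D disconnects A from D; removing I-G disconnects I from G; removing D-C disconnects D from C — these are bridges.
In total 7 edges are bridges.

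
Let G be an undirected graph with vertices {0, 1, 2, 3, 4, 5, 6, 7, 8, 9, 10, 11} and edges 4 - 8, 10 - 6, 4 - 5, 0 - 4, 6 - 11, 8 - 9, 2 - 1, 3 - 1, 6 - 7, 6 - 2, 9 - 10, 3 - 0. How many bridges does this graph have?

The edges on the cycle 3-0-4-8-9-10-6-2-1-3 are not bridges since each lies on that cycle.
But removing 7 - 6 disconnects 7 from 6; removing 11 - 6 disconnects 11 from 6; removing 4 - 5 disconnects 4 from 5 — these are bridges.
That makes 3 bridges.

3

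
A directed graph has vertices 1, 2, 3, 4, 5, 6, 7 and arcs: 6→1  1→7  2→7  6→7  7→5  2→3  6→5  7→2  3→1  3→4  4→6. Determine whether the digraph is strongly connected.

There is no directed path from 5 to 7, so the graph is not strongly connected.

No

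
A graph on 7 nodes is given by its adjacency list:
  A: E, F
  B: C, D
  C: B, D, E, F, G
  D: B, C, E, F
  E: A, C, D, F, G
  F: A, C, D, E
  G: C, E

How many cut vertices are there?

0

Removing D, for instance, still leaves 1 component. No single vertex removal increases the component count — the graph has no articulation points.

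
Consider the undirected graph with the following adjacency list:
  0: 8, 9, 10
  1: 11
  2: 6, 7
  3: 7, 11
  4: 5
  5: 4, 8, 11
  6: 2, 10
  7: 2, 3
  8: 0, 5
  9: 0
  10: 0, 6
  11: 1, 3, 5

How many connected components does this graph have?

1

Starting from 0 we can reach 0, 1, 2, 3, 4, 5, 6, 7, 8, 9, 10, 11. That is one component of size 12.
Total: 1 component.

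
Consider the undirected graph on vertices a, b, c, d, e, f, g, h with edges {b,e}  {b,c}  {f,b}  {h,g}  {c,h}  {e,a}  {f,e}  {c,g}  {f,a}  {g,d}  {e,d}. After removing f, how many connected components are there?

With f gone, the remaining components are: {a, b, c, d, e, g, h}.
That is 1 component.

1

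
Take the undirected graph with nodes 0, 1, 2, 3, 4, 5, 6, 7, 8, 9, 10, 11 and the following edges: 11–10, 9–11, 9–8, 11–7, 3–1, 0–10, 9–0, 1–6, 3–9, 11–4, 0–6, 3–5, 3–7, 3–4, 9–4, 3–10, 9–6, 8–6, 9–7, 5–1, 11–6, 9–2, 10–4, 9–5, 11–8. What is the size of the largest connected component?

Starting from 0 we can reach 0, 1, 2, 3, 4, 5, 6, 7, 8, 9, 10, 11. That is one component of size 12.
The largest has 12 vertices.

12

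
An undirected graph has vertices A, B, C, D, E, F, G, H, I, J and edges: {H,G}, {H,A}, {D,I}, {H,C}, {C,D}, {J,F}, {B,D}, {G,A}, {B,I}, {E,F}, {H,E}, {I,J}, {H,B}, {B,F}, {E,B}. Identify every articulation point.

Removing H increases the component count from 1 to 2, so H is a cut vertex.
By contrast removing A leaves 1 component; it is not a cut vertex. No other vertex is a cut vertex either.

H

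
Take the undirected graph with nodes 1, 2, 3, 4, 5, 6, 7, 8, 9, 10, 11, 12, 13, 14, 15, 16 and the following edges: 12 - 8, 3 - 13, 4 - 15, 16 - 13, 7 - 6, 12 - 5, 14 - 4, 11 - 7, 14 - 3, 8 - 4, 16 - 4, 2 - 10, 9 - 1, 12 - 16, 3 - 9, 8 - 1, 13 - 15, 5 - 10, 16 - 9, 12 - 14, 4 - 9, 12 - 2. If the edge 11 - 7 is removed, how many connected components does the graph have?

Before removal there are 2 components.
11 - 7 is a bridge — removing it separates 11's side from 7's side.
After removal: 3 components.

3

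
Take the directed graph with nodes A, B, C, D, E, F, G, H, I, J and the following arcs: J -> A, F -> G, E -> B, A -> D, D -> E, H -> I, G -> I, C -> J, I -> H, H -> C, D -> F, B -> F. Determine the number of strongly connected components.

1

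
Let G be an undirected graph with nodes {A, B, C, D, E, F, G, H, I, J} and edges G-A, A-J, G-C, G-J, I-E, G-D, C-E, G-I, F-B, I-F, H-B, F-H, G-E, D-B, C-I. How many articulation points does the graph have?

1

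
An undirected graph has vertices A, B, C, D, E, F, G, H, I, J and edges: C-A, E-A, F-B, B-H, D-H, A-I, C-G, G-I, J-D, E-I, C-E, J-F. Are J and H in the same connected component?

Yes

From J we can reach B, D, F, H, J, which includes H.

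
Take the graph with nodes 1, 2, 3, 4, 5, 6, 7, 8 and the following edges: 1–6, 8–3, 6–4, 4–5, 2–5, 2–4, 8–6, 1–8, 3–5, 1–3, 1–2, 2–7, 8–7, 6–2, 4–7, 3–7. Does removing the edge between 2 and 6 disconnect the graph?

No

After removing 2–6, the path 2-1-6 still connects them, so the edge is not a bridge.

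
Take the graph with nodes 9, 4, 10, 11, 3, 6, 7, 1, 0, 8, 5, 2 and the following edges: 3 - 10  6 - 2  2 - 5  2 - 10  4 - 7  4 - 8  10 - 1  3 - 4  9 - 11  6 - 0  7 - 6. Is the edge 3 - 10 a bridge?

After removing 3 - 10, the path 3-4-7-6-2-10 still connects them, so the edge is not a bridge.

No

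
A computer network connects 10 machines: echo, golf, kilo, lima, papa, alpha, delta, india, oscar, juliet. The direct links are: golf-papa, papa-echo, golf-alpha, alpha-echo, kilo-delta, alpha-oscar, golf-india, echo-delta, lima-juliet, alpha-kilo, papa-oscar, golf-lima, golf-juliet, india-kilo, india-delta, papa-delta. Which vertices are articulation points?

golf

Removing golf increases the component count from 1 to 2, so golf is a cut vertex.
By contrast removing alpha leaves 1 component; it is not a cut vertex. No other vertex is a cut vertex either.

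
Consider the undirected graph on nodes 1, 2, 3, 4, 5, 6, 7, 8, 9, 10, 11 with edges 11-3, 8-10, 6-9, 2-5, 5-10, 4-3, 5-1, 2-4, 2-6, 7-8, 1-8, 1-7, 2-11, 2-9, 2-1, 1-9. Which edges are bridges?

The edges on the cycle 2-6-9-2 are not bridges since each lies on that cycle.
Every edge lies on some cycle, so there are no bridges.

none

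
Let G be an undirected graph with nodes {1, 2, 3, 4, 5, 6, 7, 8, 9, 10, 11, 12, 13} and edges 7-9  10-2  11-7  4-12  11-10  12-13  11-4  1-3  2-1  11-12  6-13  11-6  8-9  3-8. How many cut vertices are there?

1

Removing 11 increases the component count from 2 to 3, so 11 is a cut vertex.
By contrast removing 2 leaves 2 components; it is not a cut vertex. No other vertex is a cut vertex either.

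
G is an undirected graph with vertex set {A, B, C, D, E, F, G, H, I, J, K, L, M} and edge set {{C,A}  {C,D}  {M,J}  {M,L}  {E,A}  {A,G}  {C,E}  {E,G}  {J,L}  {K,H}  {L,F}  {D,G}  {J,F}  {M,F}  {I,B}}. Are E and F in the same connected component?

The component containing E is {A, C, D, E, G}, and F is not in it.

No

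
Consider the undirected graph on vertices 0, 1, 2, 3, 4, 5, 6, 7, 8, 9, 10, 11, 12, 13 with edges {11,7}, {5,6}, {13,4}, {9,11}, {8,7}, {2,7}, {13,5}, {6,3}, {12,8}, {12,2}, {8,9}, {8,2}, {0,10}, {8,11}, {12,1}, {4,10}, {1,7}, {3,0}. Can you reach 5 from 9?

No

The component containing 9 is {1, 2, 7, 8, 9, 11, 12}, and 5 is not in it.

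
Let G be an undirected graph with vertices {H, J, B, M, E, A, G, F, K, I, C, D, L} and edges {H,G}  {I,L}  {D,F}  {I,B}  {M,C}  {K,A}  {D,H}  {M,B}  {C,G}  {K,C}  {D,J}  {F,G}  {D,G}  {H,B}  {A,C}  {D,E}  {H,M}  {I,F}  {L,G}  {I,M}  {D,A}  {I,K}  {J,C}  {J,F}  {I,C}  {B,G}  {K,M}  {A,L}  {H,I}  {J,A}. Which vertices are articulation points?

Removing D increases the component count from 1 to 2, so D is a cut vertex.
By contrast removing M leaves 1 component; it is not a cut vertex. No other vertex is a cut vertex either.

D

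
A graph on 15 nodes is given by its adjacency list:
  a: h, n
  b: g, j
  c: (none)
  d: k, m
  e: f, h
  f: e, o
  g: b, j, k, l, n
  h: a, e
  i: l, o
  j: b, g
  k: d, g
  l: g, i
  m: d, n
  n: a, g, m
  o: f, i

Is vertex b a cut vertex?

No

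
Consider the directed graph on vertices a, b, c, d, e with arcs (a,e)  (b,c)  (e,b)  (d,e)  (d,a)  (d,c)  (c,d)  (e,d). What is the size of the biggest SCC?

{a, b, c, d, e} are all mutually reachable — one SCC of size 5.
The largest has 5 vertices.

5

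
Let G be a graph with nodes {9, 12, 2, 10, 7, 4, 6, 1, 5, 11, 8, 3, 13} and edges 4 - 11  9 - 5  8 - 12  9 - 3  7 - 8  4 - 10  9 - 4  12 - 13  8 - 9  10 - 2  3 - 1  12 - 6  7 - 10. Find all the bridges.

1-3, 10-2, 11-4, 12-13, 12-6, 12-8, 3-9, 5-9

The edges on the cycle 7-8-9-4-10-7 are not bridges since each lies on that cycle.
But removing 1 - 3 disconnects 1 from 3; removing 12 - 13 disconnects 12 from 13; removing 4 - 11 disconnects 4 from 11; removing 9 - 3 disconnects 9 from 3 — these are bridges.
In total 8 edges are bridges.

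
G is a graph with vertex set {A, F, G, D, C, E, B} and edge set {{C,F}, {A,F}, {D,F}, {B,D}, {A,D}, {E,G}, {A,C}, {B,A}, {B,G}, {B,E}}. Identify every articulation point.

Removing B increases the component count from 1 to 2, so B is a cut vertex.
By contrast removing F leaves 1 component; it is not a cut vertex. No other vertex is a cut vertex either.

B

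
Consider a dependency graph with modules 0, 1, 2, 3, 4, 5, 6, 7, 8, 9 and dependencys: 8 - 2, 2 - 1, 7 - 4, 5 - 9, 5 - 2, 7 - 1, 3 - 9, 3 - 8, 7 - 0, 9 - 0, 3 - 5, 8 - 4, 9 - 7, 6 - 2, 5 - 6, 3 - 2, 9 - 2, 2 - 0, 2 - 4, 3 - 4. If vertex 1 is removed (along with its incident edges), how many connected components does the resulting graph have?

With 1 gone, the remaining components are: {0, 2, 3, 4, 5, 6, 7, 8, 9}.
That is 1 component.

1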